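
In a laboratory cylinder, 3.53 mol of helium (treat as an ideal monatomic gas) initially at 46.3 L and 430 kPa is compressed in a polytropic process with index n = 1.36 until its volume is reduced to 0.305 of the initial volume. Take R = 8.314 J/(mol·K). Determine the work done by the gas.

-29500 J

T₁ = P₁V₁/(nR) = 430×46.3/(3.53×8.314) = 678 K.
Polytropic n=1.36: T₂ = T₁(V₁/V₂)^(n−1) = 678×(3.28)^0.36 = 1040 K; P₂ = P₁(V₁/V₂)^n = 2160 kPa.
W = (P₁V₁−P₂V₂)/(n−1) = (430×46.3−2160×14.1)/0.36 = -29500 J.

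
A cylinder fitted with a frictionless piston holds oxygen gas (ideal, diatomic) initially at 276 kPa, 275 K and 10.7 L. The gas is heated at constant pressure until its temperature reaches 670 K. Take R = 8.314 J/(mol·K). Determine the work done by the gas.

n = P₁V₁/(RT₁) = 276×10.7/(8.314×275) = 1.29 mol.
Isobaric: P stays 276 kPa; V/T = const ⇒ T₂ = 670 K, V₂ = 26.1 L.
W = PΔV = 276×(26.1−10.7) kPa·L = 4240 J.

4240 J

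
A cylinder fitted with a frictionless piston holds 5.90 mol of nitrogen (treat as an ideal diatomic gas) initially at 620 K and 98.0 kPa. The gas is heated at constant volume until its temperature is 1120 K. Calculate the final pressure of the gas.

177 kPa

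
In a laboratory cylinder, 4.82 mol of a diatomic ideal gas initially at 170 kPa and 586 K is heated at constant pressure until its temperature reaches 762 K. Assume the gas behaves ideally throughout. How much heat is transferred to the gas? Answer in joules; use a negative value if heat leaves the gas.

24700 J

V₁ = nRT₁/P₁ = 4.82×8.314×586/170 = 138 L.
Isobaric: P stays 170 kPa; V/T = const ⇒ T₂ = 762 K, V₂ = 180 L.
W = PΔV = 170×(180−138) kPa·L = 7050 J.
ΔU = nCvΔT = 4.82×20.8×(762−586) = 17600 J.
Q = ΔU + W = nCpΔT = 24700 J.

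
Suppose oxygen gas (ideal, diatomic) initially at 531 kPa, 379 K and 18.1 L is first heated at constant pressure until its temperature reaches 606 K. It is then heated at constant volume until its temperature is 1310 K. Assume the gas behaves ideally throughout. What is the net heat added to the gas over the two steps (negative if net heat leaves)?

64800 J

n = P₁V₁/(RT₁) = 531×18.1/(8.314×379) = 3.05 mol.
Step 1 — Isobaric: P stays 531 kPa; V/T = const ⇒ T₂ = 606 K, V₂ = 28.9 L.
W = PΔV = 531×(28.9−18.1) kPa·L = 5760 J.
ΔU = nCvΔT = 3.05×20.8×(606−379) = 14400 J.
Q = ΔU + W = nCpΔT = 20100 J.
State after step 1: P = 531 kPa, V = 28.9 L, T = 606 K.
Step 2 — Isochoric: V stays 28.9 L; P/T = const ⇒ T₂ = 1310 K, P₂ = 1150 kPa.
W = 0 (no volume change).
ΔU = nCvΔT = 3.05×20.8×(1310−606) = 44600 J.
Q = ΔU = 44600 J.
Net over both steps: W = 5760 J, Q = 64800 J, ΔU = 59000 J.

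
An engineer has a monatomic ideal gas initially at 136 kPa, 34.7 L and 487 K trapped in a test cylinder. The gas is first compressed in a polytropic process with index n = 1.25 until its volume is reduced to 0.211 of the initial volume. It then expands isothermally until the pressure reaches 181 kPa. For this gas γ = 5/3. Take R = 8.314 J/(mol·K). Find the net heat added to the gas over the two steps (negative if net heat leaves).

5940 J

n = P₁V₁/(RT₁) = 136×34.7/(8.314×487) = 1.17 mol.
Step 1 — Polytropic n=1.25: T₂ = T₁(V₁/V₂)^(n−1) = 487×(4.74)^0.25 = 719 K; P₂ = P₁(V₁/V₂)^n = 951 kPa.
W = (P₁V₁−P₂V₂)/(n−1) = (136×34.7−951×7.32)/0.25 = -8980 J.
ΔU = nCvΔT = 1.17×12.5×(719−487) = 3370 J.
Q = ΔU + W = -5610 J.
State after step 1: P = 951 kPa, V = 7.32 L, T = 719 K.
Step 2 — Isothermal: T stays 719 K; PV = const ⇒ V₂ = 38.5 L, P₂ = 181 kPa.
ΔU = 0 (ideal gas, T constant).
W = nRT ln(V₂/V₁) = 1.17×8.314×719×ln(5.25) = 11600 J.
Q = ΔU + W = 11600 J.
Net over both steps: W = 2580 J, Q = 5940 J, ΔU = 3370 J.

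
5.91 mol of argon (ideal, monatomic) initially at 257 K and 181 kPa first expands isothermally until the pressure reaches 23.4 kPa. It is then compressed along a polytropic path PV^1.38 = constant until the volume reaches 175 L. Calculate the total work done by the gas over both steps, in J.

8090 J

V₁ = nRT₁/P₁ = 5.91×8.314×257/181 = 69.8 L.
Step 1 — Isothermal: T stays 257 K; PV = const ⇒ V₂ = 540 L, P₂ = 23.4 kPa.
ΔU = 0 (ideal gas, T constant).
W = nRT ln(V₂/V₁) = 5.91×8.314×257×ln(7.74) = 25800 J.
Q = ΔU + W = 25800 J.
State after step 1: P = 23.4 kPa, V = 540 L, T = 257 K.
Step 2 — Polytropic n=1.38: T₂ = T₁(V₁/V₂)^(n−1) = 257×(3.08)^0.38 = 394 K; P₂ = P₁(V₁/V₂)^n = 111 kPa.
W = (P₁V₁−P₂V₂)/(n−1) = (23.4×540−111×175)/0.38 = -17700 J.
ΔU = nCvΔT = 5.91×12.5×(394−257) = 10100 J.
Q = ΔU + W = -7630 J.
Net over both steps: W = 8090 J, Q = 18200 J, ΔU = 10100 J.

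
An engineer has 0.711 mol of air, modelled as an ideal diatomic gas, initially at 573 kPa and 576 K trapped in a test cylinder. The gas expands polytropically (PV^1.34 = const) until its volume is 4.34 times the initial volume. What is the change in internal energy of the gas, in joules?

V₁ = nRT₁/P₁ = 0.711×8.314×576/573 = 5.94 L.
Polytropic n=1.34: T₂ = T₁(V₁/V₂)^(n−1) = 576×(0.230)^0.34 = 350 K; P₂ = P₁(V₁/V₂)^n = 80.2 kPa.
For an ideal gas ΔU = nCvΔT with Cv = (5/2)R = 20.8 J/(mol·K).
ΔU = 0.711×20.8×(350−576) = -3340 J.

-3340 J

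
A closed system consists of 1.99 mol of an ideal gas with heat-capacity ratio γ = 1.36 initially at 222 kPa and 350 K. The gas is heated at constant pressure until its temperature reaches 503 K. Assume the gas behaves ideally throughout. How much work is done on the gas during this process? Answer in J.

-2530 J

V₁ = nRT₁/P₁ = 1.99×8.314×350/222 = 26.1 L.
Isobaric: P stays 222 kPa; V/T = const ⇒ T₂ = 503 K, V₂ = 37.5 L.
W = PΔV = 222×(37.5−26.1) kPa·L = 2530 J.
Work done on the gas = −W_by = -2530 J.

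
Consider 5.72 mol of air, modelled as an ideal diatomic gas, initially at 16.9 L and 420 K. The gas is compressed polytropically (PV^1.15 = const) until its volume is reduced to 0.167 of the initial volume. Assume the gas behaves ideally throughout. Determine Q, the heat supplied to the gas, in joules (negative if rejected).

-25600 J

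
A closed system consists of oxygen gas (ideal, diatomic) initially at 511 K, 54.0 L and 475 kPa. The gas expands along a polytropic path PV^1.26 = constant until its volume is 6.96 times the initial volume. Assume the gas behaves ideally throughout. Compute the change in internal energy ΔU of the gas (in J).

-25400 J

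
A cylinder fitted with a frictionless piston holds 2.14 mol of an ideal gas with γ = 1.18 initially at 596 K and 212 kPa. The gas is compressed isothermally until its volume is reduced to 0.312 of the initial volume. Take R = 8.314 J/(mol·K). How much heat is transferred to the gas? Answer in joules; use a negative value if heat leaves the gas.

V₁ = nRT₁/P₁ = 2.14×8.314×596/212 = 50.0 L.
Isothermal: T stays 596 K; PV = const ⇒ V₂ = 15.6 L, P₂ = 679 kPa.
ΔU = 0 (ideal gas, T constant).
W = nRT ln(V₂/V₁) = 2.14×8.314×596×ln(0.312) = -12400 J.
Q = ΔU + W = -12400 J.

-12400 J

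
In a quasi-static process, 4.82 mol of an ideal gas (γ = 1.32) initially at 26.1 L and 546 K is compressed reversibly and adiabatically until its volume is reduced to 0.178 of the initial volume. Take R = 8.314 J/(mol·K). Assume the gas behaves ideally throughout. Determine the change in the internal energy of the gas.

P₁ = nRT₁/V₁ = 4.82×8.314×546/26.1 = 838 kPa.
Adiabatic: TV^(γ−1) = const ⇒ T₂ = 546×(5.62)^0.320 = 949 K; PV^γ = const ⇒ P₂ = 8180 kPa.
For an ideal gas ΔU = nCvΔT with Cv = R/(γ−1) = 26.0 J/(mol·K).
ΔU = 4.82×26.0×(949−546) = 50400 J.

50400 J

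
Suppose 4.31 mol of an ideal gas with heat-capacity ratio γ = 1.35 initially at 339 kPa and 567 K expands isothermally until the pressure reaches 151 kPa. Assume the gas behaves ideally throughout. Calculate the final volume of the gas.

V₁ = nRT₁/P₁ = 4.31×8.314×567/339 = 59.9 L.
Isothermal: T stays 567 K; PV = const ⇒ V₂ = 135 L, P₂ = 151 kPa.

135 L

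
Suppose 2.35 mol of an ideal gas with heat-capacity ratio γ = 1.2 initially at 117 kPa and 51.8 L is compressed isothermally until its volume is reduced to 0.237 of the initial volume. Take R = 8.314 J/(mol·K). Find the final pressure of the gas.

T₁ = P₁V₁/(nR) = 117×51.8/(2.35×8.314) = 310 K.
Isothermal: T stays 310 K; PV = const ⇒ V₂ = 12.3 L, P₂ = 494 kPa.

494 kPa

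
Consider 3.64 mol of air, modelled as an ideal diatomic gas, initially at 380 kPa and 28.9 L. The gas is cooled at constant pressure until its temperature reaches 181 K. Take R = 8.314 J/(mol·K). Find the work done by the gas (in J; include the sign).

T₁ = P₁V₁/(nR) = 380×28.9/(3.64×8.314) = 363 K.
Isobaric: P stays 380 kPa; V/T = const ⇒ T₂ = 181 K, V₂ = 14.4 L.
W = PΔV = 380×(14.4−28.9) kPa·L = -5500 J.

-5500 J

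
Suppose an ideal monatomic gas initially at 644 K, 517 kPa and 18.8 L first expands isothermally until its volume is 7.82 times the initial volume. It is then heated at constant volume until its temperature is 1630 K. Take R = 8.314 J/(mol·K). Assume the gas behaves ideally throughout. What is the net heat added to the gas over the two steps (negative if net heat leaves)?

n = P₁V₁/(RT₁) = 517×18.8/(8.314×644) = 1.82 mol.
Step 1 — Isothermal: T stays 644 K; PV = const ⇒ V₂ = 147 L, P₂ = 66.1 kPa.
ΔU = 0 (ideal gas, T constant).
W = nRT ln(V₂/V₁) = 1.82×8.314×644×ln(7.82) = 20000 J.
Q = ΔU + W = 20000 J.
State after step 1: P = 66.1 kPa, V = 147 L, T = 644 K.
Step 2 — Isochoric: V stays 147 L; P/T = const ⇒ T₂ = 1630 K, P₂ = 167 kPa.
W = 0 (no volume change).
ΔU = nCvΔT = 1.82×12.5×(1630−644) = 22300 J.
Q = ΔU = 22300 J.
Net over both steps: W = 20000 J, Q = 42300 J, ΔU = 22300 J.

42300 J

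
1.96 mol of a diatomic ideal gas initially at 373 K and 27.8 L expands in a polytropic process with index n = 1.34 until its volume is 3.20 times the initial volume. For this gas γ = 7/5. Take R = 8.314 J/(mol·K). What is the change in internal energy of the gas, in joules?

P₁ = nRT₁/V₁ = 1.96×8.314×373/27.8 = 219 kPa.
Polytropic n=1.34: T₂ = T₁(V₁/V₂)^(n−1) = 373×(0.312)^0.34 = 251 K; P₂ = P₁(V₁/V₂)^n = 46.0 kPa.
For an ideal gas ΔU = nCvΔT with Cv = (5/2)R = 20.8 J/(mol·K).
ΔU = 1.96×20.8×(251−373) = -4960 J.

-4960 J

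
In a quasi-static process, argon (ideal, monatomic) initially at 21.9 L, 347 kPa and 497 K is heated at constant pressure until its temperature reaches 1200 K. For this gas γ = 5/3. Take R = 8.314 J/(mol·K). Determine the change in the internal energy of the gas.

16100 J

n = P₁V₁/(RT₁) = 347×21.9/(8.314×497) = 1.84 mol.
Isobaric: P stays 347 kPa; V/T = const ⇒ T₂ = 1200 K, V₂ = 52.9 L.
For an ideal gas ΔU = nCvΔT with Cv = (3/2)R = 12.5 J/(mol·K).
ΔU = 1.84×12.5×(1200−497) = 16100 J.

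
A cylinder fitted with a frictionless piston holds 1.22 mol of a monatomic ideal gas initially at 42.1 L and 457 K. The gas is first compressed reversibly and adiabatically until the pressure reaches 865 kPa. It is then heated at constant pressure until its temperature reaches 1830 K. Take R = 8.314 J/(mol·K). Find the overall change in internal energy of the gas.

P₁ = nRT₁/V₁ = 1.22×8.314×457/42.1 = 110 kPa.
Step 1 — Adiabatic: T₂/T₁ = (P₂/P₁)^((γ−1)/γ) ⇒ T₂ = 457×(7.86)^0.400 = 1040 K; V₂ = 12.2 L.
ΔU = nCvΔT = 1.22×12.5×(1040−457) = 8910 J.
Q = 0 for an adiabatic process, so W = −ΔU = -8910 J.
State after step 1: P = 865 kPa, V = 12.2 L, T = 1040 K.
Step 2 — Isobaric: P stays 865 kPa; V/T = const ⇒ T₂ = 1830 K, V₂ = 21.5 L.
W = PΔV = 865×(21.5−12.2) kPa·L = 7990 J.
ΔU = nCvΔT = 1.22×12.5×(1830−1040) = 12000 J.
Q = ΔU + W = nCpΔT = 20000 J.
Net over both steps: W = -916 J, Q = 20000 J, ΔU = 20900 J.

20900 J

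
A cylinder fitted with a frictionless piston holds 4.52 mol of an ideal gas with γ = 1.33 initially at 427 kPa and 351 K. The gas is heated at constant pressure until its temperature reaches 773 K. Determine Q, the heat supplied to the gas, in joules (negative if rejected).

63900 J

V₁ = nRT₁/P₁ = 4.52×8.314×351/427 = 30.9 L.
Isobaric: P stays 427 kPa; V/T = const ⇒ T₂ = 773 K, V₂ = 68.0 L.
W = PΔV = 427×(68.0−30.9) kPa·L = 15900 J.
ΔU = nCvΔT = 4.52×25.2×(773−351) = 48100 J.
Q = ΔU + W = nCpΔT = 63900 J.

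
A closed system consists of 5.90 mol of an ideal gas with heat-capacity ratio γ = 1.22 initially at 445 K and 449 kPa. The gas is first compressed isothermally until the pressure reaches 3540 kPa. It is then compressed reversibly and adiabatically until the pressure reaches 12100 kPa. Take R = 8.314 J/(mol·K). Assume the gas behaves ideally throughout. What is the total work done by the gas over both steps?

-69700 J

V₁ = nRT₁/P₁ = 5.90×8.314×445/449 = 48.6 L.
Step 1 — Isothermal: T stays 445 K; PV = const ⇒ V₂ = 6.17 L, P₂ = 3540 kPa.
ΔU = 0 (ideal gas, T constant).
W = nRT ln(V₂/V₁) = 5.90×8.314×445×ln(0.127) = -45100 J.
Q = ΔU + W = -45100 J.
State after step 1: P = 3540 kPa, V = 6.17 L, T = 445 K.
Step 2 — Adiabatic: T₂/T₁ = (P₂/P₁)^((γ−1)/γ) ⇒ T₂ = 445×(3.42)^0.180 = 555 K; V₂ = 2.25 L.
ΔU = nCvΔT = 5.90×37.8×(555−445) = 24600 J.
Q = 0 for an adiabatic process, so W = −ΔU = -24600 J.
Net over both steps: W = -69700 J, Q = -45100 J, ΔU = 24600 J.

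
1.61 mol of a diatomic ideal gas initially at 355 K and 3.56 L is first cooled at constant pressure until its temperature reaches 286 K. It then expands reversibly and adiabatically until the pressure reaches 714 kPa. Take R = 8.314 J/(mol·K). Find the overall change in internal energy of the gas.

-3880 J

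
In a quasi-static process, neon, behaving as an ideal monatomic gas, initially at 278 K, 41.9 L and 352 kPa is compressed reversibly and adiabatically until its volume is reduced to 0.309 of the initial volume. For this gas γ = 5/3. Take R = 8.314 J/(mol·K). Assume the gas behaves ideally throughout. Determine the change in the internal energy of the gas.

n = P₁V₁/(RT₁) = 352×41.9/(8.314×278) = 6.38 mol.
Adiabatic: TV^(γ−1) = const ⇒ T₂ = 278×(3.24)^0.667 = 608 K; PV^γ = const ⇒ P₂ = 2490 kPa.
For an ideal gas ΔU = nCvΔT with Cv = (3/2)R = 12.5 J/(mol·K).
ΔU = 6.38×12.5×(608−278) = 26300 J.

26300 J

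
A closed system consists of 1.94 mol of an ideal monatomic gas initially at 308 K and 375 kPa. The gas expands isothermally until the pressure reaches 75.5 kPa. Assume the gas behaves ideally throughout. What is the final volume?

V₁ = nRT₁/P₁ = 1.94×8.314×308/375 = 13.2 L.
Isothermal: T stays 308 K; PV = const ⇒ V₂ = 65.8 L, P₂ = 75.5 kPa.

65.8 L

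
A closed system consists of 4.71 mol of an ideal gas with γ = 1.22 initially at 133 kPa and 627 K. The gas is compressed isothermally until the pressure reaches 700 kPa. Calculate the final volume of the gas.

V₁ = nRT₁/P₁ = 4.71×8.314×627/133 = 185 L.
Isothermal: T stays 627 K; PV = const ⇒ V₂ = 35.1 L, P₂ = 700 kPa.

35.1 L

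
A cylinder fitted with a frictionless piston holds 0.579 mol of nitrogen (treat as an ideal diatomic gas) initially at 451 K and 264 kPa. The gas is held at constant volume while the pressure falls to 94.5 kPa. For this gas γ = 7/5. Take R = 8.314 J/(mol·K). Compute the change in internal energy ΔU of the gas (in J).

V₁ = nRT₁/P₁ = 0.579×8.314×451/264 = 8.22 L.
Isochoric: V stays 8.22 L; P/T = const ⇒ T₂ = 161 K, P₂ = 94.5 kPa.
For an ideal gas ΔU = nCvΔT with Cv = (5/2)R = 20.8 J/(mol·K).
ΔU = 0.579×20.8×(161−451) = -3480 J.

-3480 J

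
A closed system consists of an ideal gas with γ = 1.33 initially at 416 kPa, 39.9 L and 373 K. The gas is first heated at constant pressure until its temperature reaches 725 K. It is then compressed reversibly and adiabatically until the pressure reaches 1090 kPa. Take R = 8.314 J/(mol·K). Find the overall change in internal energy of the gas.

n = P₁V₁/(RT₁) = 416×39.9/(8.314×373) = 5.35 mol.
Step 1 — Isobaric: P stays 416 kPa; V/T = const ⇒ T₂ = 725 K, V₂ = 77.6 L.
W = PΔV = 416×(77.6−39.9) kPa·L = 15700 J.
ΔU = nCvΔT = 5.35×25.2×(725−373) = 47500 J.
Q = ΔU + W = nCpΔT = 63100 J.
State after step 1: P = 416 kPa, V = 77.6 L, T = 725 K.
Step 2 — Adiabatic: T₂/T₁ = (P₂/P₁)^((γ−1)/γ) ⇒ T₂ = 725×(2.62)^0.248 = 921 K; V₂ = 37.6 L.
ΔU = nCvΔT = 5.35×25.2×(921−725) = 26400 J.
Q = 0 for an adiabatic process, so W = −ΔU = -26400 J.
Net over both steps: W = -10700 J, Q = 63100 J, ΔU = 73900 J.

73900 J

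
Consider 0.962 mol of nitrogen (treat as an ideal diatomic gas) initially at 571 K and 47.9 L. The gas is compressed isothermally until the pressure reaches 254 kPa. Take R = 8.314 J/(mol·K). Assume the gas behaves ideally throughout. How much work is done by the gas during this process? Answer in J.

-4470 J

P₁ = nRT₁/V₁ = 0.962×8.314×571/47.9 = 95.3 kPa.
Isothermal: T stays 571 K; PV = const ⇒ V₂ = 18.0 L, P₂ = 254 kPa.
W = nRT ln(V₂/V₁) = 0.962×8.314×571×ln(0.375) = -4470 J.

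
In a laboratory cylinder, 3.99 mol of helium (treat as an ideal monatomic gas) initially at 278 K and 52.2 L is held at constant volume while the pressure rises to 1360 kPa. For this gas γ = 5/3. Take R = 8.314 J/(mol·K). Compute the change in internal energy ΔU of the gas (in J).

P₁ = nRT₁/V₁ = 3.99×8.314×278/52.2 = 177 kPa.
Isochoric: V stays 52.2 L; P/T = const ⇒ T₂ = 2140 K, P₂ = 1360 kPa.
For an ideal gas ΔU = nCvΔT with Cv = (3/2)R = 12.5 J/(mol·K).
ΔU = 3.99×12.5×(2140−278) = 92700 J.

92700 J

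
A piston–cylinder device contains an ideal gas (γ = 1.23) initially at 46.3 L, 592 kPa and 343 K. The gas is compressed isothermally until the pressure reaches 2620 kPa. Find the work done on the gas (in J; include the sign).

40800 J

n = P₁V₁/(RT₁) = 592×46.3/(8.314×343) = 9.61 mol.
Isothermal: T stays 343 K; PV = const ⇒ V₂ = 10.5 L, P₂ = 2620 kPa.
W = nRT ln(V₂/V₁) = 9.61×8.314×343×ln(0.226) = -40800 J.
Work done on the gas = −W_by = 40800 J.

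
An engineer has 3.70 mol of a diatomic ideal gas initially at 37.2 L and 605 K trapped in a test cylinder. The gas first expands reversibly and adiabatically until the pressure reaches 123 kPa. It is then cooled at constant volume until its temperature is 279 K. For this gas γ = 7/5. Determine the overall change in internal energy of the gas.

-25100 J

P₁ = nRT₁/V₁ = 3.70×8.314×605/37.2 = 500 kPa.
Step 1 — Adiabatic: T₂/T₁ = (P₂/P₁)^((γ−1)/γ) ⇒ T₂ = 605×(0.246)^0.286 = 405 K; V₂ = 101 L.
ΔU = nCvΔT = 3.70×20.8×(405−605) = -15400 J.
Q = 0 for an adiabatic process, so W = −ΔU = 15400 J.
State after step 1: P = 123 kPa, V = 101 L, T = 405 K.
Step 2 — Isochoric: V stays 101 L; P/T = const ⇒ T₂ = 279 K, P₂ = 84.7 kPa.
W = 0 (no volume change).
ΔU = nCvΔT = 3.70×20.8×(279−405) = -9700 J.
Q = ΔU = -9700 J.
Net over both steps: W = 15400 J, Q = -9700 J, ΔU = -25100 J.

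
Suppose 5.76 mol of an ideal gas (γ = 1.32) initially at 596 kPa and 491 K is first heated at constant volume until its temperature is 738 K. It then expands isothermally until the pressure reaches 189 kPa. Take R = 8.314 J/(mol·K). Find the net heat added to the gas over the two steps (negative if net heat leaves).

92000 J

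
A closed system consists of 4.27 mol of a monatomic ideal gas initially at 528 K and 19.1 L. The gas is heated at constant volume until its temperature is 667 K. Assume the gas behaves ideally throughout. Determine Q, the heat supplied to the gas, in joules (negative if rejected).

7400 J

P₁ = nRT₁/V₁ = 4.27×8.314×528/19.1 = 981 kPa.
Isochoric: V stays 19.1 L; P/T = const ⇒ T₂ = 667 K, P₂ = 1240 kPa.
W = 0 (no volume change).
ΔU = nCvΔT = 4.27×12.5×(667−528) = 7400 J.
Q = ΔU = 7400 J.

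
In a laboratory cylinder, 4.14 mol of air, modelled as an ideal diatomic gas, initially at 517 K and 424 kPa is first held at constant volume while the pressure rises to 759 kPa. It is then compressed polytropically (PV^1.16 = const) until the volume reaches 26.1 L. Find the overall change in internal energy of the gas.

41400 J

V₁ = nRT₁/P₁ = 4.14×8.314×517/424 = 42.0 L.
Step 1 — Isochoric: V stays 42.0 L; P/T = const ⇒ T₂ = 925 K, P₂ = 759 kPa.
W = 0 (no volume change).
ΔU = nCvΔT = 4.14×20.8×(925−517) = 35100 J.
Q = ΔU = 35100 J.
State after step 1: P = 759 kPa, V = 42.0 L, T = 925 K.
Step 2 — Polytropic n=1.16: T₂ = T₁(V₁/V₂)^(n−1) = 925×(1.61)^0.16 = 999 K; P₂ = P₁(V₁/V₂)^n = 1320 kPa.
W = (P₁V₁−P₂V₂)/(n−1) = (759×42.0−1320×26.1)/0.16 = -15700 J.
ΔU = nCvΔT = 4.14×20.8×(999−925) = 6290 J.
Q = ΔU + W = -9430 J.
Net over both steps: W = -15700 J, Q = 25700 J, ΔU = 41400 J.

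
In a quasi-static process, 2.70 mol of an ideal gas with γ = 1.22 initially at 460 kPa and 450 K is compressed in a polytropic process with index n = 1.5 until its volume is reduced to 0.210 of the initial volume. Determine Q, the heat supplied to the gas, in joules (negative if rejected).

V₁ = nRT₁/P₁ = 2.70×8.314×450/460 = 22.0 L.
Polytropic n=1.5: T₂ = T₁(V₁/V₂)^(n−1) = 450×(4.76)^0.50 = 982 K; P₂ = P₁(V₁/V₂)^n = 4780 kPa.
W = (P₁V₁−P₂V₂)/(n−1) = (460×22.0−4780×4.61)/0.50 = -23900 J.
ΔU = nCvΔT = 2.70×37.8×(982−450) = 54300 J.
Q = ΔU + W = 30400 J.

30400 J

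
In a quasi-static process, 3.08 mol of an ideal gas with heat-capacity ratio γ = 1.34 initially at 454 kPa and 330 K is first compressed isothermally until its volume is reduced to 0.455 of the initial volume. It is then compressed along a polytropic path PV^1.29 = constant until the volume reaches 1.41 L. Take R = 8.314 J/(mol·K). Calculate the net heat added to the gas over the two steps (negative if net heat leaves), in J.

-9580 J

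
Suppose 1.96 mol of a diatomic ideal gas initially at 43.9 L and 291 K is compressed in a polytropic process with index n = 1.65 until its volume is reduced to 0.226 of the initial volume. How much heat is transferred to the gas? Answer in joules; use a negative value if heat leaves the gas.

P₁ = nRT₁/V₁ = 1.96×8.314×291/43.9 = 108 kPa.
Polytropic n=1.65: T₂ = T₁(V₁/V₂)^(n−1) = 291×(4.42)^0.65 = 765 K; P₂ = P₁(V₁/V₂)^n = 1260 kPa.
W = (P₁V₁−P₂V₂)/(n−1) = (108×43.9−1260×9.92)/0.65 = -11900 J.
ΔU = nCvΔT = 1.96×20.8×(765−291) = 19300 J.
Q = ΔU + W = 7430 J.

7430 J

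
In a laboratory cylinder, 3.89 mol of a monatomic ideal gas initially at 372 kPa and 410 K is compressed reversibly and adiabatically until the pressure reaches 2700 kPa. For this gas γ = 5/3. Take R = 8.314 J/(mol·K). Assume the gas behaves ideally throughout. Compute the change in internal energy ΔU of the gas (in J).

24100 J

V₁ = nRT₁/P₁ = 3.89×8.314×410/372 = 35.6 L.
Adiabatic: T₂/T₁ = (P₂/P₁)^((γ−1)/γ) ⇒ T₂ = 410×(7.26)^0.400 = 906 K; V₂ = 10.9 L.
For an ideal gas ΔU = nCvΔT with Cv = (3/2)R = 12.5 J/(mol·K).
ΔU = 3.89×12.5×(906−410) = 24100 J.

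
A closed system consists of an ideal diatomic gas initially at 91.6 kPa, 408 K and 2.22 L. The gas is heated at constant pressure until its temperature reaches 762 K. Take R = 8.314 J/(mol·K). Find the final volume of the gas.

Isobaric: P stays 91.6 kPa; V/T = const ⇒ T₂ = 762 K, V₂ = 4.15 L.

4.15 L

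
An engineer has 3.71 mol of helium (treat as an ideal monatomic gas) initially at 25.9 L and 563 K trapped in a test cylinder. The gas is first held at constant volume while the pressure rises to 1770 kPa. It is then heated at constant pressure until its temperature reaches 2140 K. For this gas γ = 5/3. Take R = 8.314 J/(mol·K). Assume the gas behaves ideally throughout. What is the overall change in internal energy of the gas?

73000 J

P₁ = nRT₁/V₁ = 3.71×8.314×563/25.9 = 670 kPa.
Step 1 — Isochoric: V stays 25.9 L; P/T = const ⇒ T₂ = 1490 K, P₂ = 1770 kPa.
W = 0 (no volume change).
ΔU = nCvΔT = 3.71×12.5×(1490−563) = 42700 J.
Q = ΔU = 42700 J.
State after step 1: P = 1770 kPa, V = 25.9 L, T = 1490 K.
Step 2 — Isobaric: P stays 1770 kPa; V/T = const ⇒ T₂ = 2140 K, V₂ = 37.3 L.
W = PΔV = 1770×(37.3−25.9) kPa·L = 20200 J.
ΔU = nCvΔT = 3.71×12.5×(2140−1490) = 30200 J.
Q = ΔU + W = nCpΔT = 50400 J.
Net over both steps: W = 20200 J, Q = 93100 J, ΔU = 73000 J.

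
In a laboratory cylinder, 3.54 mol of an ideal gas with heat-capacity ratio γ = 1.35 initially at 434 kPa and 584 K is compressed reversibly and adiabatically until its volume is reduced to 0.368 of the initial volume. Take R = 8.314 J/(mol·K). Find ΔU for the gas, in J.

V₁ = nRT₁/P₁ = 3.54×8.314×584/434 = 39.6 L.
Adiabatic: TV^(γ−1) = const ⇒ T₂ = 584×(2.72)^0.350 = 829 K; PV^γ = const ⇒ P₂ = 1670 kPa.
For an ideal gas ΔU = nCvΔT with Cv = R/(γ−1) = 23.8 J/(mol·K).
ΔU = 3.54×23.8×(829−584) = 20600 J.

20600 J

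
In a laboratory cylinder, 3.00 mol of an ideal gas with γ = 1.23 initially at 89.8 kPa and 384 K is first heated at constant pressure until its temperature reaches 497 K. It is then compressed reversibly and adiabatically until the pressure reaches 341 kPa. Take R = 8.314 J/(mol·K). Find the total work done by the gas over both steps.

V₁ = nRT₁/P₁ = 3.00×8.314×384/89.8 = 107 L.
Step 1 — Isobaric: P stays 89.8 kPa; V/T = const ⇒ T₂ = 497 K, V₂ = 138 L.
W = PΔV = 89.8×(138−107) kPa·L = 2820 J.
ΔU = nCvΔT = 3.00×36.1×(497−384) = 12300 J.
Q = ΔU + W = nCpΔT = 15100 J.
State after step 1: P = 89.8 kPa, V = 138 L, T = 497 K.
Step 2 — Adiabatic: T₂/T₁ = (P₂/P₁)^((γ−1)/γ) ⇒ T₂ = 497×(3.80)^0.187 = 638 K; V₂ = 46.7 L.
ΔU = nCvΔT = 3.00×36.1×(638−497) = 15300 J.
Q = 0 for an adiabatic process, so W = −ΔU = -15300 J.
Net over both steps: W = -12500 J, Q = 15100 J, ΔU = 27500 J.

-12500 J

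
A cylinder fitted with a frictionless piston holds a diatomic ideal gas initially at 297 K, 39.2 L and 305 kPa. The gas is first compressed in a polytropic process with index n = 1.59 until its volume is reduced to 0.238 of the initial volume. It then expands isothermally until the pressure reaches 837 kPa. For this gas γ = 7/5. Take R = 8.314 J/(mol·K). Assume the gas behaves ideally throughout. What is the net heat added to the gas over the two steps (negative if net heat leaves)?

48300 J

n = P₁V₁/(RT₁) = 305×39.2/(8.314×297) = 4.84 mol.
Step 1 — Polytropic n=1.59: T₂ = T₁(V₁/V₂)^(n−1) = 297×(4.20)^0.59 = 693 K; P₂ = P₁(V₁/V₂)^n = 2990 kPa.
W = (P₁V₁−P₂V₂)/(n−1) = (305×39.2−2990×9.33)/0.59 = -27000 J.
ΔU = nCvΔT = 4.84×20.8×(693−297) = 39800 J.
Q = ΔU + W = 12800 J.
State after step 1: P = 2990 kPa, V = 9.33 L, T = 693 K.
Step 2 — Isothermal: T stays 693 K; PV = const ⇒ V₂ = 33.3 L, P₂ = 837 kPa.
ΔU = 0 (ideal gas, T constant).
W = nRT ln(V₂/V₁) = 4.84×8.314×693×ln(3.57) = 35500 J.
Q = ΔU + W = 35500 J.
Net over both steps: W = 8500 J, Q = 48300 J, ΔU = 39800 J.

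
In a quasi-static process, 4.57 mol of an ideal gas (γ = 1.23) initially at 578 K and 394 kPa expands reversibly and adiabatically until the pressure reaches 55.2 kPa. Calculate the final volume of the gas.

V₁ = nRT₁/P₁ = 4.57×8.314×578/394 = 55.7 L.
Adiabatic: T₂/T₁ = (P₂/P₁)^((γ−1)/γ) ⇒ T₂ = 578×(0.140)^0.187 = 400 K; V₂ = 275 L.

275 L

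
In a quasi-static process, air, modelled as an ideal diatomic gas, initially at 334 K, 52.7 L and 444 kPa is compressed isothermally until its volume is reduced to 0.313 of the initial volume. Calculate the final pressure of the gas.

Isothermal: T stays 334 K; PV = const ⇒ V₂ = 16.5 L, P₂ = 1420 kPa.

1420 kPa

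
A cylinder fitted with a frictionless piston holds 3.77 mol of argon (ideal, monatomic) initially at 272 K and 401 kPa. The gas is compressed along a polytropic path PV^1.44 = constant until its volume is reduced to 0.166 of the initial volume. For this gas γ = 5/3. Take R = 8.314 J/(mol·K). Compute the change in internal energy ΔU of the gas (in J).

V₁ = nRT₁/P₁ = 3.77×8.314×272/401 = 21.3 L.
Polytropic n=1.44: T₂ = T₁(V₁/V₂)^(n−1) = 272×(6.02)^0.44 = 599 K; P₂ = P₁(V₁/V₂)^n = 5320 kPa.
For an ideal gas ΔU = nCvΔT with Cv = (3/2)R = 12.5 J/(mol·K).
ΔU = 3.77×12.5×(599−272) = 15400 J.

15400 J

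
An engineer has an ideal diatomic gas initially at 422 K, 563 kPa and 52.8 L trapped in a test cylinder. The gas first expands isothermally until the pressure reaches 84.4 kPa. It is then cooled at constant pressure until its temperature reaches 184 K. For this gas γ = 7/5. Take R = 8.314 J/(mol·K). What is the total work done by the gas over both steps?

n = P₁V₁/(RT₁) = 563×52.8/(8.314×422) = 8.47 mol.
Step 1 — Isothermal: T stays 422 K; PV = const ⇒ V₂ = 352 L, P₂ = 84.4 kPa.
ΔU = 0 (ideal gas, T constant).
W = nRT ln(V₂/V₁) = 8.47×8.314×422×ln(6.67) = 56400 J.
Q = ΔU + W = 56400 J.
State after step 1: P = 84.4 kPa, V = 352 L, T = 422 K.
Step 2 — Isobaric: P stays 84.4 kPa; V/T = const ⇒ T₂ = 184 K, V₂ = 154 L.
W = PΔV = 84.4×(154−352) kPa·L = -16800 J.
ΔU = nCvΔT = 8.47×20.8×(184−422) = -41900 J.
Q = ΔU + W = nCpΔT = -58700 J.
Net over both steps: W = 39600 J, Q = -2270 J, ΔU = -41900 J.

39600 J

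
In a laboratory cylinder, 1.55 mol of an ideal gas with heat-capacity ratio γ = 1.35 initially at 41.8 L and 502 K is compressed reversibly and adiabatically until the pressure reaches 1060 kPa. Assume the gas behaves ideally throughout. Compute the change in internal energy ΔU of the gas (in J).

12000 J

P₁ = nRT₁/V₁ = 1.55×8.314×502/41.8 = 155 kPa.
Adiabatic: T₂/T₁ = (P₂/P₁)^((γ−1)/γ) ⇒ T₂ = 502×(6.85)^0.259 = 827 K; V₂ = 10.1 L.
For an ideal gas ΔU = nCvΔT with Cv = R/(γ−1) = 23.8 J/(mol·K).
ΔU = 1.55×23.8×(827−502) = 12000 J.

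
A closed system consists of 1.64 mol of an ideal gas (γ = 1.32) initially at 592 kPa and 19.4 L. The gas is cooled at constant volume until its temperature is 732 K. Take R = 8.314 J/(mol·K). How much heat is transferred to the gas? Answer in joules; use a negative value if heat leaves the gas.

-4700 J

T₁ = P₁V₁/(nR) = 592×19.4/(1.64×8.314) = 842 K.
Isochoric: V stays 19.4 L; P/T = const ⇒ T₂ = 732 K, P₂ = 514 kPa.
W = 0 (no volume change).
ΔU = nCvΔT = 1.64×26.0×(732−842) = -4700 J.
Q = ΔU = -4700 J.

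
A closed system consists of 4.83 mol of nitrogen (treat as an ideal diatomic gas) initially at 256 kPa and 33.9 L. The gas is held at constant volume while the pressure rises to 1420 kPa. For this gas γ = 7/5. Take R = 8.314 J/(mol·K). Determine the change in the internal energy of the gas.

98600 J

T₁ = P₁V₁/(nR) = 256×33.9/(4.83×8.314) = 216 K.
Isochoric: V stays 33.9 L; P/T = const ⇒ T₂ = 1200 K, P₂ = 1420 kPa.
For an ideal gas ΔU = nCvΔT with Cv = (5/2)R = 20.8 J/(mol·K).
ΔU = 4.83×20.8×(1200−216) = 98600 J.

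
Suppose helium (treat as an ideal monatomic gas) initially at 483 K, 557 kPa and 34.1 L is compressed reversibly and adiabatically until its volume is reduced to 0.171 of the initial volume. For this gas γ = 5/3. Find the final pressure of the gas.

10600 kPa

Adiabatic: TV^(γ−1) = const ⇒ T₂ = 483×(5.85)^0.667 = 1570 K; PV^γ = const ⇒ P₂ = 10600 kPa.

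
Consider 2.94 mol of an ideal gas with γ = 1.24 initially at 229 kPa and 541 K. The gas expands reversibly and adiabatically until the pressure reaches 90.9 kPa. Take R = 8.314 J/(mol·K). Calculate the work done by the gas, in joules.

V₁ = nRT₁/P₁ = 2.94×8.314×541/229 = 57.7 L.
Adiabatic: T₂/T₁ = (P₂/P₁)^((γ−1)/γ) ⇒ T₂ = 541×(0.397)^0.194 = 452 K; V₂ = 122 L.
ΔU = nCvΔT = 2.94×34.6×(452−541) = -9020 J.
Q = 0 for an adiabatic process, so W = −ΔU = 9020 J.

9020 J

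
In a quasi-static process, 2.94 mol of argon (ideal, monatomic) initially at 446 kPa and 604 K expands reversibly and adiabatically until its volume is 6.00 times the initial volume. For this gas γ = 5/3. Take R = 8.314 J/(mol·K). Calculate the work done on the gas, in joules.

-15400 J

V₁ = nRT₁/P₁ = 2.94×8.314×604/446 = 33.1 L.
Adiabatic: TV^(γ−1) = const ⇒ T₂ = 604×(0.167)^0.667 = 183 K; PV^γ = const ⇒ P₂ = 22.5 kPa.
ΔU = nCvΔT = 2.94×12.5×(183−604) = -15400 J.
Q = 0 for an adiabatic process, so W = −ΔU = 15400 J.
Work done on the gas = −W_by = -15400 J.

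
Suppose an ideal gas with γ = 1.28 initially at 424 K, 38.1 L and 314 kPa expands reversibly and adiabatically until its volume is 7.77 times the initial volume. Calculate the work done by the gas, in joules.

18700 J

n = P₁V₁/(RT₁) = 314×38.1/(8.314×424) = 3.39 mol.
Adiabatic: TV^(γ−1) = const ⇒ T₂ = 424×(0.129)^0.280 = 239 K; PV^γ = const ⇒ P₂ = 22.8 kPa.
ΔU = nCvΔT = 3.39×29.7×(239−424) = -18700 J.
Q = 0 for an adiabatic process, so W = −ΔU = 18700 J.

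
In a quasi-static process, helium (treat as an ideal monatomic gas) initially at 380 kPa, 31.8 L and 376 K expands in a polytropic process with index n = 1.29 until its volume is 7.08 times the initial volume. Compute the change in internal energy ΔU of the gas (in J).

-7850 J

n = P₁V₁/(RT₁) = 380×31.8/(8.314×376) = 3.87 mol.
Polytropic n=1.29: T₂ = T₁(V₁/V₂)^(n−1) = 376×(0.141)^0.29 = 213 K; P₂ = P₁(V₁/V₂)^n = 30.4 kPa.
For an ideal gas ΔU = nCvΔT with Cv = (3/2)R = 12.5 J/(mol·K).
ΔU = 3.87×12.5×(213−376) = -7850 J.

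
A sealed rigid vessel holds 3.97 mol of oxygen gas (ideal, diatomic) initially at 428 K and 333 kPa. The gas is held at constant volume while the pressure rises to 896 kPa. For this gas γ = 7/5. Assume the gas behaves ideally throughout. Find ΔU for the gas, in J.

V₁ = nRT₁/P₁ = 3.97×8.314×428/333 = 42.4 L.
Isochoric: V stays 42.4 L; P/T = const ⇒ T₂ = 1150 K, P₂ = 896 kPa.
For an ideal gas ΔU = nCvΔT with Cv = (5/2)R = 20.8 J/(mol·K).
ΔU = 3.97×20.8×(1150−428) = 59700 J.

59700 J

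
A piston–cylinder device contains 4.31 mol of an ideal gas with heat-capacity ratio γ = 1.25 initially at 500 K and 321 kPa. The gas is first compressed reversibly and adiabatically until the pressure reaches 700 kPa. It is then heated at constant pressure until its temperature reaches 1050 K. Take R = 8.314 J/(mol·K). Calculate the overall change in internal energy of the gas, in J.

V₁ = nRT₁/P₁ = 4.31×8.314×500/321 = 55.8 L.
Step 1 — Adiabatic: T₂/T₁ = (P₂/P₁)^((γ−1)/γ) ⇒ T₂ = 500×(2.18)^0.200 = 584 K; V₂ = 29.9 L.
ΔU = nCvΔT = 4.31×33.3×(584−500) = 12100 J.
Q = 0 for an adiabatic process, so W = −ΔU = -12100 J.
State after step 1: P = 700 kPa, V = 29.9 L, T = 584 K.
Step 2 — Isobaric: P stays 700 kPa; V/T = const ⇒ T₂ = 1050 K, V₂ = 53.8 L.
W = PΔV = 700×(53.8−29.9) kPa·L = 16700 J.
ΔU = nCvΔT = 4.31×33.3×(1050−584) = 66700 J.
Q = ΔU + W = nCpΔT = 83400 J.
Net over both steps: W = 4590 J, Q = 83400 J, ΔU = 78800 J.

78800 J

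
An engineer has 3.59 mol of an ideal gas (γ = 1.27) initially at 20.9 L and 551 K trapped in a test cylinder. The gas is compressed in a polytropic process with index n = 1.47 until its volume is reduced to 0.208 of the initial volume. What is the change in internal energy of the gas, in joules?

66500 J

P₁ = nRT₁/V₁ = 3.59×8.314×551/20.9 = 787 kPa.
Polytropic n=1.47: T₂ = T₁(V₁/V₂)^(n−1) = 551×(4.81)^0.47 = 1150 K; P₂ = P₁(V₁/V₂)^n = 7910 kPa.
For an ideal gas ΔU = nCvΔT with Cv = R/(γ−1) = 30.8 J/(mol·K).
ΔU = 3.59×30.8×(1150−551) = 66500 J.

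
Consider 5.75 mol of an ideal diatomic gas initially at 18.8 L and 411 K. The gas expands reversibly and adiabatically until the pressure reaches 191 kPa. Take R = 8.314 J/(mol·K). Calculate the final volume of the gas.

P₁ = nRT₁/V₁ = 5.75×8.314×411/18.8 = 1050 kPa.
Adiabatic: T₂/T₁ = (P₂/P₁)^((γ−1)/γ) ⇒ T₂ = 411×(0.183)^0.286 = 253 K; V₂ = 63.3 L.

63.3 L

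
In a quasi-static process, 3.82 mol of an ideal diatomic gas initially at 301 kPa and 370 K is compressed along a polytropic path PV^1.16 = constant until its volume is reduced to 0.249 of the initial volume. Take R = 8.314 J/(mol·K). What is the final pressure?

1510 kPa

V₁ = nRT₁/P₁ = 3.82×8.314×370/301 = 39.0 L.
Polytropic n=1.16: T₂ = T₁(V₁/V₂)^(n−1) = 370×(4.02)^0.16 = 462 K; P₂ = P₁(V₁/V₂)^n = 1510 kPa.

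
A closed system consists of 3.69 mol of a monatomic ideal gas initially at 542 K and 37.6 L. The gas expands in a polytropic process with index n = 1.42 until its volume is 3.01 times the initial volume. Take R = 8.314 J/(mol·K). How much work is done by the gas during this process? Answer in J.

P₁ = nRT₁/V₁ = 3.69×8.314×542/37.6 = 442 kPa.
Polytropic n=1.42: T₂ = T₁(V₁/V₂)^(n−1) = 542×(0.332)^0.42 = 341 K; P₂ = P₁(V₁/V₂)^n = 92.5 kPa.
W = (P₁V₁−P₂V₂)/(n−1) = (442×37.6−92.5×113)/0.42 = 14700 J.

14700 J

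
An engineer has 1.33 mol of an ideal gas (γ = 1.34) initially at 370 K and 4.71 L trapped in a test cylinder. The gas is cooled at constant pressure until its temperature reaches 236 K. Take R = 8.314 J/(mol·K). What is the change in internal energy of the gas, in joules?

-4360 J

P₁ = nRT₁/V₁ = 1.33×8.314×370/4.71 = 869 kPa.
Isobaric: P stays 869 kPa; V/T = const ⇒ T₂ = 236 K, V₂ = 3.00 L.
For an ideal gas ΔU = nCvΔT with Cv = R/(γ−1) = 24.5 J/(mol·K).
ΔU = 1.33×24.5×(236−370) = -4360 J.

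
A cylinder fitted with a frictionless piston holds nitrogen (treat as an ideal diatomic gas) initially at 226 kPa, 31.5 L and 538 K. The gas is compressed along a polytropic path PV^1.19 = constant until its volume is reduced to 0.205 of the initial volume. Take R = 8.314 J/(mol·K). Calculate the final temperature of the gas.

727 K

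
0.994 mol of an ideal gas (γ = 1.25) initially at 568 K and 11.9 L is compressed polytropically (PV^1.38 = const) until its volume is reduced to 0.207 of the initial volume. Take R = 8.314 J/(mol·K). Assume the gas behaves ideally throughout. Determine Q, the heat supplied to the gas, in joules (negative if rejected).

5260 J

P₁ = nRT₁/V₁ = 0.994×8.314×568/11.9 = 394 kPa.
Polytropic n=1.38: T₂ = T₁(V₁/V₂)^(n−1) = 568×(4.83)^0.38 = 1030 K; P₂ = P₁(V₁/V₂)^n = 3470 kPa.
W = (P₁V₁−P₂V₂)/(n−1) = (394×11.9−3470×2.46)/0.38 = -10100 J.
ΔU = nCvΔT = 0.994×33.3×(1030−568) = 15400 J.
Q = ΔU + W = 5260 J.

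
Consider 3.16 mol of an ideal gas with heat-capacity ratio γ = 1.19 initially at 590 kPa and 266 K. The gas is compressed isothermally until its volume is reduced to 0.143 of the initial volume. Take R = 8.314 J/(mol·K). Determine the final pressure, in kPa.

V₁ = nRT₁/P₁ = 3.16×8.314×266/590 = 11.8 L.
Isothermal: T stays 266 K; PV = const ⇒ V₂ = 1.69 L, P₂ = 4130 kPa.

4130 kPa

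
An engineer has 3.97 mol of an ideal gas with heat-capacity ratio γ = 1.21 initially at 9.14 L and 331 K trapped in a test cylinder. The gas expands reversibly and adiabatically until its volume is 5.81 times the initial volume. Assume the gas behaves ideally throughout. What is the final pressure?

142 kPa

P₁ = nRT₁/V₁ = 3.97×8.314×331/9.14 = 1200 kPa.
Adiabatic: TV^(γ−1) = const ⇒ T₂ = 331×(0.172)^0.210 = 229 K; PV^γ = const ⇒ P₂ = 142 kPa.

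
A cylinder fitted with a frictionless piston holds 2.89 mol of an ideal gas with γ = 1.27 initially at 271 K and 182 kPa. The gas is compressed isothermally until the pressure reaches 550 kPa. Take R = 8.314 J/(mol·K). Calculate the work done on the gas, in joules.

V₁ = nRT₁/P₁ = 2.89×8.314×271/182 = 35.8 L.
Isothermal: T stays 271 K; PV = const ⇒ V₂ = 11.8 L, P₂ = 550 kPa.
W = nRT ln(V₂/V₁) = 2.89×8.314×271×ln(0.331) = -7200 J.
Work done on the gas = −W_by = 7200 J.

7200 J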